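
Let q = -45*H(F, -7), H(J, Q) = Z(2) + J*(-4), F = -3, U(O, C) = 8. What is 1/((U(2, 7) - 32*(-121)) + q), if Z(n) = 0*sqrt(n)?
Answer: 1/3340 ≈ 0.00029940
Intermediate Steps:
Z(n) = 0
H(J, Q) = -4*J (H(J, Q) = 0 + J*(-4) = 0 - 4*J = -4*J)
q = -540 (q = -(-180)*(-3) = -45*12 = -540)
1/((U(2, 7) - 32*(-121)) + q) = 1/((8 - 32*(-121)) - 540) = 1/((8 + 3872) - 540) = 1/(3880 - 540) = 1/3340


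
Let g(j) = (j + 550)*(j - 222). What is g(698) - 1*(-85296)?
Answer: 679344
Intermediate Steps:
g(j) = (-222 + j)*(550 + j) (g(j) = (550 + j)*(-222 + j) = (-222 + j)*(550 + j))
g(698) - 1*(-85296) = (-122100 + 698² + 328*698) - 1*(-85296) = (-122100 + 487204 + 228944) + 85296 = 594048 + 85296 = 679344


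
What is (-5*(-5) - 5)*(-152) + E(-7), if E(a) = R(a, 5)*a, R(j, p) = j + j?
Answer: -2942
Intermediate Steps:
R(j, p) = 2*j
E(a) = 2*a² (E(a) = (2*a)*a = 2*a²)
(-5*(-5) - 5)*(-152) + E(-7) = (-5*(-5) - 5)*(-152) + 2*(-7)² = (25 - 5)*(-152) + 2*49 = 20*(-152) + 98 = -3040 + 98 = -2942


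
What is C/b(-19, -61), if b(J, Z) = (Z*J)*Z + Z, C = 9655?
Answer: -1931/14152 ≈ -0.13645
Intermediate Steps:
b(J, Z) = Z + J*Z² (b(J, Z) = (J*Z)*Z + Z = J*Z² + Z = Z + J*Z²)
C/b(-19, -61) = 9655/((-61*(1 - 19*(-61)))) = 9655/((-61*(1 + 1159))) = 9655/((-61*1160)) = 9655/(-70760) = 9655*(-1/70760) = -1931/14152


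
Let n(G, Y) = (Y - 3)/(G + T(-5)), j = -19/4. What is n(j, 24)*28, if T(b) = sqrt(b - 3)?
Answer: -14896/163 - 6272*I*sqrt(2)/163 ≈ -91.386 - 54.417*I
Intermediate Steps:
T(b) = sqrt(-3 + b)
j = -19/4 (j = -19*1/4 = -19/4 ≈ -4.7500)
n(G, Y) = (-3 + Y)/(G + 2*I*sqrt(2)) (n(G, Y) = (Y - 3)/(G + sqrt(-3 - 5)) = (-3 + Y)/(G + sqrt(-8)) = (-3 + Y)/(G + 2*I*sqrt(2)))
n(j, 24)*28 = ((-3 + 24)/(-19/4 + 2*I*sqrt(2)))*28 = (21/(-19/4 + 2*I*sqrt(2)))*28 = 588/(-19/4 + 2*I*sqrt(2))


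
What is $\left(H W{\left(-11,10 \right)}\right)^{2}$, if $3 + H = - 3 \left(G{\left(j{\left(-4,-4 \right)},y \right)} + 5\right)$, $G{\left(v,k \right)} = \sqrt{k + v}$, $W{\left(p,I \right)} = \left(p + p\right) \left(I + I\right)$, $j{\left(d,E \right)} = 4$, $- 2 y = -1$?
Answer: $70567200 + 31363200 \sqrt{2} \approx 1.1492 \cdot 10^{8}$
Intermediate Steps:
$y = \frac{1}{2}$ ($y = \left(- \frac{1}{2}\right) \left(-1\right) = \frac{1}{2} \approx 0.5$)
$W{\left(p,I \right)} = 4 I p$ ($W{\left(p,I \right)} = 2 p 2 I = 4 I p$)
$H = -18 - \frac{9 \sqrt{2}}{2}$ ($H = -3 - 3 \left(\sqrt{\frac{1}{2} + 4} + 5\right) = -3 - 3 \left(\sqrt{\frac{9}{2}} + 5\right) = -3 - 3 \left(\frac{3 \sqrt{2}}{2} + 5\right) = -3 - 3 \left(5 + \frac{3 \sqrt{2}}{2}\right) = -3 - \left(15 + \frac{9 \sqrt{2}}{2}\right) = -18 - \frac{9 \sqrt{2}}{2} \approx -24.364$)
$\left(H W{\left(-11,10 \right)}\right)^{2} = \left(\left(-18 - \frac{9 \sqrt{2}}{2}\right) 4 \cdot 10 \left(-11\right)\right)^{2} = \left(\left(-18 - \frac{9 \sqrt{2}}{2}\right) \left(-440\right)\right)^{2} = \left(7920 + 1980 \sqrt{2}\right)^{2}$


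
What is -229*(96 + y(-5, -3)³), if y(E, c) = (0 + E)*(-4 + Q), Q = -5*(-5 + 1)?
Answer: 117226016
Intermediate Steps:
Q = 20 (Q = -5*(-4) = 20)
y(E, c) = 16*E (y(E, c) = (0 + E)*(-4 + 20) = E*16 = 16*E)
-229*(96 + y(-5, -3)³) = -229*(96 + (16*(-5))³) = -229*(96 + (-80)³) = -229*(96 - 512000) = -229*(-511904) = 117226016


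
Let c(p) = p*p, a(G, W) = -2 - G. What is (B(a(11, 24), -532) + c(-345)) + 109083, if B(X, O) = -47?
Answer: 228061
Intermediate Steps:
c(p) = p**2
(B(a(11, 24), -532) + c(-345)) + 109083 = (-47 + (-345)**2) + 109083 = (-47 + 119025) + 109083 = 118978 + 109083 = 228061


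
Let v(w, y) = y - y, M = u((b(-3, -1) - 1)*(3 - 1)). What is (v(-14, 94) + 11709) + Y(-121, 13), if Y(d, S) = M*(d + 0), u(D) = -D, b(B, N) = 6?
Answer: 12919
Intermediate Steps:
M = -10 (M = -(6 - 1)*(3 - 1) = -5*2 = -1*10 = -10)
v(w, y) = 0
Y(d, S) = -10*d (Y(d, S) = -10*(d + 0) = -10*d)
(v(-14, 94) + 11709) + Y(-121, 13) = (0 + 11709) - 10*(-121) = 11709 + 1210 = 12919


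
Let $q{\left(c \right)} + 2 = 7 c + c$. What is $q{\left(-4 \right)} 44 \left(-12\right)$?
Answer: $17952$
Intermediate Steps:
$q{\left(c \right)} = -2 + 8 c$ ($q{\left(c \right)} = -2 + \left(7 c + c\right) = -2 + 8 c$)
$q{\left(-4 \right)} 44 \left(-12\right) = \left(-2 + 8 \left(-4\right)\right) 44 \left(-12\right) = \left(-2 - 32\right) 44 \left(-12\right) = \left(-34\right) 44 \left(-12\right) = \left(-1496\right) \left(-12\right) = 17952$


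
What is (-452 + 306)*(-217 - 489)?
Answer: 103076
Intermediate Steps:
(-452 + 306)*(-217 - 489) = -146*(-706) = 103076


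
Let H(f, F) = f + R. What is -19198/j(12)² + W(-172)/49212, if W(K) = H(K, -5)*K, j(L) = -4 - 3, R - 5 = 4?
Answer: -235849553/602847 ≈ -391.23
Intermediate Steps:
R = 9 (R = 5 + 4 = 9)
j(L) = -7
H(f, F) = 9 + f (H(f, F) = f + 9 = 9 + f)
W(K) = K*(9 + K) (W(K) = (9 + K)*K = K*(9 + K))
-19198/j(12)² + W(-172)/49212 = -19198/((-7)²) - 172*(9 - 172)/49212 = -19198/49 - 172*(-163)*(1/49212) = -19198*1/49 + 28036*(1/49212) = -19198/49 + 7009/12303 = -235849553/602847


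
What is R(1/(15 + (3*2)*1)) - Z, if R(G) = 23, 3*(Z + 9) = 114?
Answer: -6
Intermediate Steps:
Z = 29 (Z = -9 + (⅓)*114 = -9 + 38 = 29)
R(1/(15 + (3*2)*1)) - Z = 23 - 1*29 = 23 - 29 = -6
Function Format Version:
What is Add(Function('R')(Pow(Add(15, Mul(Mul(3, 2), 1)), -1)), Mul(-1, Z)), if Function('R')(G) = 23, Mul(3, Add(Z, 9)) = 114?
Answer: -6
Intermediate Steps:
Z = 29 (Z = Add(-9, Mul(Rational(1, 3), 114)) = Add(-9, 38) = 29)
Add(Function('R')(Pow(Add(15, Mul(Mul(3, 2), 1)), -1)), Mul(-1, Z)) = Add(23, Mul(-1, 29)) = Add(23, -29) = -6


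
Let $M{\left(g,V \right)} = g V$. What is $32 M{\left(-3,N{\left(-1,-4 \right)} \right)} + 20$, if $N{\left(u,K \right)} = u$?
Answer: $116$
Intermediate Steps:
$M{\left(g,V \right)} = V g$
$32 M{\left(-3,N{\left(-1,-4 \right)} \right)} + 20 = 32 \left(\left(-1\right) \left(-3\right)\right) + 20 = 32 \cdot 3 + 20 = 96 + 20 = 116$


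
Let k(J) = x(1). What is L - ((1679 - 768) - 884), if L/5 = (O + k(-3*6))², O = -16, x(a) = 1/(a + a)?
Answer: 4697/4 ≈ 1174.3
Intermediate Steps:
x(a) = 1/(2*a)
k(J) = ½ (k(J) = (½)/1 = (½)*1 = ½)
L = 4805/4 (L = 5*(-16 + ½)² = 5*(-31/2)² = 5*(961/4) = 4805/4 ≈ 1201.3)
L - ((1679 - 768) - 884) = 4805/4 - ((1679 - 768) - 884) = 4805/4 - (911 - 884) = 4805/4 - 1*27 = 4805/4 - 27 = 4697/4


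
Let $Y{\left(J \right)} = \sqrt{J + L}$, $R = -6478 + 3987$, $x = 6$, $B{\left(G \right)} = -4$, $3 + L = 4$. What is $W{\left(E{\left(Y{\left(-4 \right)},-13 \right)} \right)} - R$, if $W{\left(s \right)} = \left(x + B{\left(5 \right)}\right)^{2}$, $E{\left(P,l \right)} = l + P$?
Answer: $2495$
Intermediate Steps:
$L = 1$ ($L = -3 + 4 = 1$)
$R = -2491$
$Y{\left(J \right)} = \sqrt{1 + J}$ ($Y{\left(J \right)} = \sqrt{J + 1} = \sqrt{1 + J}$)
$E{\left(P,l \right)} = P + l$
$W{\left(s \right)} = 4$ ($W{\left(s \right)} = \left(6 - 4\right)^{2} = 2^{2} = 4$)
$W{\left(E{\left(Y{\left(-4 \right)},-13 \right)} \right)} - R = 4 - -2491 = 4 + 2491 = 2495$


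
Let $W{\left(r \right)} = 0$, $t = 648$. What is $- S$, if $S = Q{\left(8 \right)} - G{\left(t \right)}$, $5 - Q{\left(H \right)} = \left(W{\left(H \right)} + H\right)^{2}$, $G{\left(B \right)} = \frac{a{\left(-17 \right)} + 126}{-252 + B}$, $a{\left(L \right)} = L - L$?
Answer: $\frac{1305}{22} \approx 59.318$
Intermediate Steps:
$a{\left(L \right)} = 0$
$G{\left(B \right)} = \frac{126}{-252 + B}$ ($G{\left(B \right)} = \frac{0 + 126}{-252 + B} = \frac{126}{-252 + B}$)
$Q{\left(H \right)} = 5 - H^{2}$ ($Q{\left(H \right)} = 5 - \left(0 + H\right)^{2} = 5 - H^{2}$)
$S = - \frac{1305}{22}$ ($S = \left(5 - 8^{2}\right) - \frac{126}{-252 + 648} = \left(5 - 64\right) - \frac{126}{396} = \left(5 - 64\right) - 126 \cdot \frac{1}{396} = -59 - \frac{7}{22} = - \frac{1305}{22} \approx -59.318$)
$- S = \left(-1\right) \left(- \frac{1305}{22}\right) = \frac{1305}{22}$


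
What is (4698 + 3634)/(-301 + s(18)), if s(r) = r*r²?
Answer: 8332/5531 ≈ 1.5064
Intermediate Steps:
s(r) = r³
(4698 + 3634)/(-301 + s(18)) = (4698 + 3634)/(-301 + 18³) = 8332/(-301 + 5832) = 8332/5531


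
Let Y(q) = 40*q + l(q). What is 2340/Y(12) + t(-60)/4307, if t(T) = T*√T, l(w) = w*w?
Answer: 15/4 - 120*I*√15/4307 ≈ 3.75 - 0.10791*I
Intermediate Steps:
l(w) = w²
t(T) = T^(3/2)
Y(q) = q² + 40*q (Y(q) = 40*q + q² = q² + 40*q)
2340/Y(12) + t(-60)/4307 = 2340/((12*(40 + 12))) + (-60)^(3/2)/4307 = 2340/((12*52)) - 120*I*√15*(1/4307) = 2340/624 - 120*I*√15/4307 = 2340*(1/624) - 120*I*√15/4307 = 15/4 - 120*I*√15/4307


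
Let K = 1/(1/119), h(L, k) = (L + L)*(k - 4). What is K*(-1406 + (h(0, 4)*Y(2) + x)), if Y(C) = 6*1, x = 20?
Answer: -164934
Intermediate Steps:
Y(C) = 6
h(L, k) = 2*L*(-4 + k) (h(L, k) = (2*L)*(-4 + k) = 2*L*(-4 + k))
K = 119 (K = 1/(1/119) = 119)
K*(-1406 + (h(0, 4)*Y(2) + x)) = 119*(-1406 + ((2*0*(-4 + 4))*6 + 20)) = 119*(-1406 + ((2*0*0)*6 + 20)) = 119*(-1406 + (0*6 + 20)) = 119*(-1406 + (0 + 20)) = 119*(-1406 + 20) = 119*(-1386) = -164934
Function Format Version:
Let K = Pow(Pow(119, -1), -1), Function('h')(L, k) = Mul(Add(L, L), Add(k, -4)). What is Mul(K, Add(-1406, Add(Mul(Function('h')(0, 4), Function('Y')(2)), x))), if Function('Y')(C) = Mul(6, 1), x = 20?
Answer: -164934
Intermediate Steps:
Function('Y')(C) = 6
Function('h')(L, k) = Mul(2, L, Add(-4, k)) (Function('h')(L, k) = Mul(Mul(2, L), Add(-4, k)) = Mul(2, L, Add(-4, k)))
K = 119 (K = Pow(Rational(1, 119), -1) = 119)
Mul(K, Add(-1406, Add(Mul(Function('h')(0, 4), Function('Y')(2)), x))) = Mul(119, Add(-1406, Add(Mul(Mul(2, 0, Add(-4, 4)), 6), 20))) = Mul(119, Add(-1406, Add(Mul(Mul(2, 0, 0), 6), 20))) = Mul(119, Add(-1406, Add(Mul(0, 6), 20))) = Mul(119, Add(-1406, Add(0, 20))) = Mul(119, Add(-1406, 20)) = Mul(119, -1386) = -164934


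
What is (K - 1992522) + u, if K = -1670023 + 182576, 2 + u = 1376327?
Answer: -2103644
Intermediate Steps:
u = 1376325 (u = -2 + 1376327 = 1376325)
K = -1487447
(K - 1992522) + u = (-1487447 - 1992522) + 1376325 = -3479969 + 1376325 = -2103644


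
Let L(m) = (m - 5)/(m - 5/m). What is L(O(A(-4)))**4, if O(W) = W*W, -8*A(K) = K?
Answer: 130321/38950081 ≈ 0.0033458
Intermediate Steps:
A(K) = -K/8
O(W) = W**2
L(m) = (-5 + m)/(m - 5/m)
L(O(A(-4)))**4 = ((-1/8*(-4))**2*(-5 + (-1/8*(-4))**2)/(-5 + ((-1/8*(-4))**2)**2))**4 = ((1/2)**2*(-5 + (1/2)**2)/(-5 + ((1/2)**2)**2))**4 = ((-5 + 1/4)/(4*(-5 + (1/4)**2)))**4 = ((1/4)*(-19/4)/(-5 + 1/16))**4 = ((1/4)*(-19/4)/(-79/16))**4 = ((1/4)*(-16/79)*(-19/4))**4 = (19/79)**4 = 130321/38950081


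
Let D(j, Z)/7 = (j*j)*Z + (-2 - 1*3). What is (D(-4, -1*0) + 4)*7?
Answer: -217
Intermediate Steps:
D(j, Z) = -35 + 7*Z*j² (D(j, Z) = 7*((j*j)*Z + (-2 - 1*3)) = 7*(j²*Z + (-2 - 3)) = 7*(Z*j² - 5) = 7*(-5 + Z*j²) = -35 + 7*Z*j²)
(D(-4, -1*0) + 4)*7 = ((-35 + 7*(-1*0)*(-4)²) + 4)*7 = ((-35 + 7*0*16) + 4)*7 = ((-35 + 0) + 4)*7 = (-35 + 4)*7 = -31*7 = -217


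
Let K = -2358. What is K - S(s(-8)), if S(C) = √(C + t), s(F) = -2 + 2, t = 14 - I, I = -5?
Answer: -2358 - √19 ≈ -2362.4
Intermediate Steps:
t = 19 (t = 14 - 1*(-5) = 14 + 5 = 19)
s(F) = 0
S(C) = √(19 + C) (S(C) = √(C + 19) = √(19 + C))
K - S(s(-8)) = -2358 - √(19 + 0) = -2358 - √19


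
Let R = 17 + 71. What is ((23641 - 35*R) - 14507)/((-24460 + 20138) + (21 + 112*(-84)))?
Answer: -6054/13709 ≈ -0.44161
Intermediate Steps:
R = 88
((23641 - 35*R) - 14507)/((-24460 + 20138) + (21 + 112*(-84))) = ((23641 - 35*88) - 14507)/((-24460 + 20138) + (21 + 112*(-84))) = ((23641 - 1*3080) - 14507)/(-4322 + (21 - 9408)) = ((23641 - 3080) - 14507)/(-4322 - 9387) = (20561 - 14507)/(-13709) = 6054*(-1/13709) = -6054/13709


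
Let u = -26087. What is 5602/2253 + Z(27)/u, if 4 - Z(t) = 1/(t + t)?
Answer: 2630347267/1057932198 ≈ 2.4863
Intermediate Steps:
Z(t) = 4 - 1/(2*t) (Z(t) = 4 - 1/(t + t) = 4 - 1/(2*t))
5602/2253 + Z(27)/u = 5602/2253 + (4 - 1/2/27)/(-26087) = 5602*(1/2253) + (4 - 1/2*1/27)*(-1/26087) = 5602/2253 + (4 - 1/54)*(-1/26087) = 5602/2253 + (215/54)*(-1/26087) = 5602/2253 - 215/1408698 = 2630347267/1057932198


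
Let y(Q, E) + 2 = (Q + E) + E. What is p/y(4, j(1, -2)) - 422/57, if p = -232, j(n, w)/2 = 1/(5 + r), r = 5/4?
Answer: -19914/209 ≈ -95.282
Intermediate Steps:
r = 5/4 (r = 5*(1/4) = 5/4 ≈ 1.2500)
j(n, w) = 8/25 (j(n, w) = 2/(5 + 5/4) = 2/(25/4) = 2*(4/25) = 8/25)
y(Q, E) = -2 + Q + 2*E (y(Q, E) = -2 + ((Q + E) + E) = -2 + ((E + Q) + E) = -2 + (Q + 2*E) = -2 + Q + 2*E)
p/y(4, j(1, -2)) - 422/57 = -232/(-2 + 4 + 2*(8/25)) - 422/57 = -232/(-2 + 4 + 16/25) - 422*1/57 = -232/66/25 - 422/57 = -232*25/66 - 422/57 = -2900/33 - 422/57 = -19914/209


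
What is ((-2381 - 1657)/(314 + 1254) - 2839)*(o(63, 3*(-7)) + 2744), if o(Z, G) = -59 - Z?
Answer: -2920639245/392 ≈ -7.4506e+6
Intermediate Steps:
((-2381 - 1657)/(314 + 1254) - 2839)*(o(63, 3*(-7)) + 2744) = ((-2381 - 1657)/(314 + 1254) - 2839)*((-59 - 1*63) + 2744) = (-4038/1568 - 2839)*((-59 - 63) + 2744) = (-4038*1/1568 - 2839)*(-122 + 2744) = (-2019/784 - 2839)*2622 = -2227795/784*2622 = -2920639245/392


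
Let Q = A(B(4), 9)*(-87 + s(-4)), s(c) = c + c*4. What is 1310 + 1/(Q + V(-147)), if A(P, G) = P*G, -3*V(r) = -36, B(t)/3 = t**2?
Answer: 60537719/46212 ≈ 1310.0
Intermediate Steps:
B(t) = 3*t**2
V(r) = 12 (V(r) = -1/3*(-36) = 12)
A(P, G) = G*P
s(c) = 5*c (s(c) = c + 4*c = 5*c)
Q = -46224 (Q = (9*(3*4**2))*(-87 + 5*(-4)) = (9*(3*16))*(-87 - 20) = (9*48)*(-107) = 432*(-107) = -46224)
1310 + 1/(Q + V(-147)) = 1310 + 1/(-46224 + 12) = 1310 + 1/(-46212) = 1310 - 1/46212 = 60537719/46212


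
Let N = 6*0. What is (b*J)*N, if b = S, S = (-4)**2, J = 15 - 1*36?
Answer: 0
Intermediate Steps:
J = -21 (J = 15 - 36 = -21)
S = 16
b = 16
N = 0
(b*J)*N = (16*(-21))*0 = -336*0 = 0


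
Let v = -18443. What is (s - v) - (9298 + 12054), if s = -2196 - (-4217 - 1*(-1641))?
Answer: -2529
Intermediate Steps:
s = 380 (s = -2196 - (-4217 + 1641) = -2196 - 1*(-2576) = -2196 + 2576 = 380)
(s - v) - (9298 + 12054) = (380 - 1*(-18443)) - (9298 + 12054) = (380 + 18443) - 1*21352 = 18823 - 21352 = -2529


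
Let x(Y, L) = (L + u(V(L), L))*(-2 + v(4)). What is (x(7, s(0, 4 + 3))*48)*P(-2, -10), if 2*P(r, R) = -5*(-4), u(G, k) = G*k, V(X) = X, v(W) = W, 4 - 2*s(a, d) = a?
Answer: 5760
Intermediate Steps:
s(a, d) = 2 - a/2
x(Y, L) = 2*L + 2*L² (x(Y, L) = (L + L*L)*(-2 + 4) = (L + L²)*2 = 2*L + 2*L²)
P(r, R) = 10 (P(r, R) = (-5*(-4))/2 = (½)*20 = 10)
(x(7, s(0, 4 + 3))*48)*P(-2, -10) = ((2*(2 - ½*0)*(1 + (2 - ½*0)))*48)*10 = ((2*(2 + 0)*(1 + (2 + 0)))*48)*10 = ((2*2*(1 + 2))*48)*10 = ((2*2*3)*48)*10 = (12*48)*10 = 576*10 = 5760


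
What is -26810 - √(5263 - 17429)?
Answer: -26810 - I*√12166 ≈ -26810.0 - 110.3*I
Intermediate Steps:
-26810 - √(5263 - 17429) = -26810 - √(-12166) = -26810 - I*√12166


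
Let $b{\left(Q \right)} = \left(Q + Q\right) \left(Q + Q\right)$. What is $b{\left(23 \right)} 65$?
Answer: $137540$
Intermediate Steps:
$b{\left(Q \right)} = 4 Q^{2}$ ($b{\left(Q \right)} = 2 Q 2 Q = 4 Q^{2}$)
$b{\left(23 \right)} 65 = 4 \cdot 23^{2} \cdot 65 = 4 \cdot 529 \cdot 65 = 2116 \cdot 65 = 137540$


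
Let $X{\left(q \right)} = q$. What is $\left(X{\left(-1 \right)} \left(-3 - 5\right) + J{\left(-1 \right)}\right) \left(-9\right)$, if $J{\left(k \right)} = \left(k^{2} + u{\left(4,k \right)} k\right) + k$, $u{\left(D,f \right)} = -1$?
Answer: $-81$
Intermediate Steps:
$J{\left(k \right)} = k^{2}$ ($J{\left(k \right)} = \left(k^{2} - k\right) + k = k^{2}$)
$\left(X{\left(-1 \right)} \left(-3 - 5\right) + J{\left(-1 \right)}\right) \left(-9\right) = \left(- (-3 - 5) + \left(-1\right)^{2}\right) \left(-9\right) = \left(\left(-1\right) \left(-8\right) + 1\right) \left(-9\right) = \left(8 + 1\right) \left(-9\right) = 9 \left(-9\right) = -81$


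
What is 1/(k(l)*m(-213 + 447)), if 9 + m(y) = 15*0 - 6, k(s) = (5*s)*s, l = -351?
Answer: -1/9240075 ≈ -1.0822e-7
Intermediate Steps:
k(s) = 5*s**2
m(y) = -15 (m(y) = -9 + (15*0 - 6) = -9 + (0 - 6) = -9 - 6 = -15)
1/(k(l)*m(-213 + 447)) = 1/((5*(-351)**2)*(-15)) = -1/15/(5*123201) = -1/15/616005 = (1/616005)*(-1/15) = -1/9240075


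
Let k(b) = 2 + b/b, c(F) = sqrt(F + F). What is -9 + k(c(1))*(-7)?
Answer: -30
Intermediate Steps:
c(F) = sqrt(2)*sqrt(F) (c(F) = sqrt(2*F) = sqrt(2)*sqrt(F))
k(b) = 3 (k(b) = 2 + 1 = 3)
-9 + k(c(1))*(-7) = -9 + 3*(-7) = -9 - 21 = -30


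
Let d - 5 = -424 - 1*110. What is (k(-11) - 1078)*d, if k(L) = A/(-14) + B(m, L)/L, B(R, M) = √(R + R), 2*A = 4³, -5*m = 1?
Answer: 4000298/7 + 529*I*√10/55 ≈ 5.7147e+5 + 30.415*I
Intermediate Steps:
m = -⅕ (m = -⅕*1 = -⅕ ≈ -0.20000)
A = 32 (A = (½)*4³ = (½)*64 = 32)
B(R, M) = √2*√R (B(R, M) = √(2*R) = √2*√R)
d = -529 (d = 5 + (-424 - 1*110) = 5 + (-424 - 110) = 5 - 534 = -529)
k(L) = -16/7 + I*√10/(5*L) (k(L) = 32/(-14) + (√2*√(-⅕))/L = 32*(-1/14) + (√2*(I*√5/5))/L = -16/7 + (I*√10/5)/L = -16/7 + I*√10/(5*L))
(k(-11) - 1078)*d = ((-16/7 + (⅕)*I*√10/(-11)) - 1078)*(-529) = ((-16/7 + (⅕)*I*√10*(-1/11)) - 1078)*(-529) = ((-16/7 - I*√10/55) - 1078)*(-529) = (-7562/7 - I*√10/55)*(-529) = 4000298/7 + 529*I*√10/55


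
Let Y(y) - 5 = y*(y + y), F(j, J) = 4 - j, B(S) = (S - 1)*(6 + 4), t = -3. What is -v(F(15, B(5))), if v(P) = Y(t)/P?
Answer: 23/11 ≈ 2.0909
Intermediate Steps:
B(S) = -10 + 10*S (B(S) = (-1 + S)*10 = -10 + 10*S)
Y(y) = 5 + 2*y² (Y(y) = 5 + y*(y + y) = 5 + y*(2*y) = 5 + 2*y²)
v(P) = 23/P (v(P) = (5 + 2*(-3)²)/P = (5 + 2*9)/P = (5 + 18)/P = 23/P)
-v(F(15, B(5))) = -23/(4 - 1*15) = -23/(4 - 15) = -23/(-11) = -23*(-1)/11 = -1*(-23/11) = 23/11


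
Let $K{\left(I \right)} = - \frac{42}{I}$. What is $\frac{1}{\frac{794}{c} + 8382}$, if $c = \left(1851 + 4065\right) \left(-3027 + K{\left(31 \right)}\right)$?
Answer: $\frac{277694082}{2327631783017} \approx 0.0001193$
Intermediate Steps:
$c = - \frac{555388164}{31}$ ($c = \left(1851 + 4065\right) \left(-3027 - \frac{42}{31}\right) = 5916 \left(-3027 - \frac{42}{31}\right) = 5916 \left(- \frac{93879}{31}\right) = - \frac{555388164}{31} \approx -1.7916 \cdot 10^{7}$)
$\frac{1}{\frac{794}{c} + 8382} = \frac{1}{\frac{794}{- \frac{555388164}{31}} + 8382} = \frac{1}{794 \left(- \frac{31}{555388164}\right) + 8382} = \frac{1}{- \frac{12307}{277694082} + 8382} = \frac{1}{\frac{2327631783017}{277694082}} = \frac{277694082}{2327631783017}$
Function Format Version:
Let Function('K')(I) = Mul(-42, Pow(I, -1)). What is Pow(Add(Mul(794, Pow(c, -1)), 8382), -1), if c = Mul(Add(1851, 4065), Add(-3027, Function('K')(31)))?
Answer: Rational(277694082, 2327631783017) ≈ 0.00011930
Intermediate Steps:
c = Rational(-555388164, 31) (c = Mul(Add(1851, 4065), Add(-3027, Mul(-42, Pow(31, -1)))) = Mul(5916, Add(-3027, Mul(-42, Rational(1, 31)))) = Mul(5916, Add(-3027, Rational(-42, 31))) = Mul(5916, Rational(-93879, 31)) = Rational(-555388164, 31) ≈ -1.7916e+7)
Pow(Add(Mul(794, Pow(c, -1)), 8382), -1) = Pow(Add(Mul(794, Pow(Rational(-555388164, 31), -1)), 8382), -1) = Pow(Add(Mul(794, Rational(-31, 555388164)), 8382), -1) = Pow(Add(Rational(-12307, 277694082), 8382), -1) = Pow(Rational(2327631783017, 277694082), -1) = Rational(277694082, 2327631783017)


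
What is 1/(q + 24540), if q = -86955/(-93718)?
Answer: 93718/2299926675 ≈ 4.0748e-5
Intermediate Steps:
q = 86955/93718 (q = -86955*(-1/93718) = 86955/93718 ≈ 0.92784)
1/(q + 24540) = 1/(86955/93718 + 24540) = 1/(2299926675/93718) = 93718/2299926675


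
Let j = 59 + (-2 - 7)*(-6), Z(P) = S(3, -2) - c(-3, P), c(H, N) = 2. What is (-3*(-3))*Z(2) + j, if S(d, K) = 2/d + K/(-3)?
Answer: 107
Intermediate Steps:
S(d, K) = 2/d - K/3 (S(d, K) = 2/d + K*(-⅓) = 2/d - K/3)
Z(P) = -⅔ (Z(P) = (2/3 - ⅓*(-2)) - 1*2 = (2*(⅓) + ⅔) - 2 = (⅔ + ⅔) - 2 = 4/3 - 2 = -⅔)
j = 113 (j = 59 - 9*(-6) = 59 + 54 = 113)
(-3*(-3))*Z(2) + j = -3*(-3)*(-⅔) + 113 = 9*(-⅔) + 113 = -6 + 113 = 107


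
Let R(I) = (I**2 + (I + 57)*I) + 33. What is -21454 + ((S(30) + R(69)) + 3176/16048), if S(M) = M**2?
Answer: -14173999/2006 ≈ -7065.8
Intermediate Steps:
R(I) = 33 + I**2 + I*(57 + I) (R(I) = (I**2 + (57 + I)*I) + 33 = (I**2 + I*(57 + I)) + 33 = 33 + I**2 + I*(57 + I))
-21454 + ((S(30) + R(69)) + 3176/16048) = -21454 + ((30**2 + (33 + 2*69**2 + 57*69)) + 3176/16048) = -21454 + ((900 + (33 + 2*4761 + 3933)) + 3176*(1/16048)) = -21454 + ((900 + (33 + 9522 + 3933)) + 397/2006) = -21454 + ((900 + 13488) + 397/2006) = -21454 + (14388 + 397/2006) = -21454 + 28862725/2006 = -14173999/2006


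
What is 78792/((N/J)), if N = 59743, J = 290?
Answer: 22849680/59743 ≈ 382.47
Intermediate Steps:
78792/((N/J)) = 78792/((59743/290)) = 78792/((59743*(1/290))) = 78792/(59743/290) = 78792*(290/59743) = 22849680/59743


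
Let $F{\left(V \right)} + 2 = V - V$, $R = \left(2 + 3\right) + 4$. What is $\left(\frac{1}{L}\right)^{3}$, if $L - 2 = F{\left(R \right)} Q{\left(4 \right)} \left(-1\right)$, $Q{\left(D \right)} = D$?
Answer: $\frac{1}{1000} \approx 0.001$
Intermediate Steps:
$R = 9$ ($R = 5 + 4 = 9$)
$F{\left(V \right)} = -2$ ($F{\left(V \right)} = -2 + \left(V - V\right) = -2 + 0 = -2$)
$L = 10$ ($L = 2 - 2 \cdot 4 \left(-1\right) = 2 - -8 = 2 + 8 = 10$)
$\left(\frac{1}{L}\right)^{3} = \left(\frac{1}{10}\right)^{3} = \frac{1}{1000}$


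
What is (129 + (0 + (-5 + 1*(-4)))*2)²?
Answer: 12321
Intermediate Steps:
(129 + (0 + (-5 + 1*(-4)))*2)² = (129 + (0 + (-5 - 4))*2)² = (129 + (0 - 9)*2)² = (129 - 9*2)² = (129 - 18)² = 111² = 12321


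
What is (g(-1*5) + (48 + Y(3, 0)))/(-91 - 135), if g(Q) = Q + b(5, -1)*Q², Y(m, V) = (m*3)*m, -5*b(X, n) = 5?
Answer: -45/226 ≈ -0.19912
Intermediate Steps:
b(X, n) = -1 (b(X, n) = -⅕*5 = -1)
Y(m, V) = 3*m² (Y(m, V) = (3*m)*m = 3*m²)
g(Q) = Q - Q²
(g(-1*5) + (48 + Y(3, 0)))/(-91 - 135) = ((-1*5)*(1 - (-1)*5) + (48 + 3*3²))/(-91 - 135) = (-5*(1 - 1*(-5)) + (48 + 3*9))/(-226) = -(-5*(1 + 5) + (48 + 27))/226 = -(-5*6 + 75)/226 = -(-30 + 75)/226 = -1/226*45 = -45/226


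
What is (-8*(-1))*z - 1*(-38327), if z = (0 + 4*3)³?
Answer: 52151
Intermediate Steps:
z = 1728 (z = (0 + 12)³ = 12³ = 1728)
(-8*(-1))*z - 1*(-38327) = -8*(-1)*1728 - 1*(-38327) = 8*1728 + 38327 = 13824 + 38327 = 52151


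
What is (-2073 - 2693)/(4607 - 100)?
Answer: -4766/4507 ≈ -1.0575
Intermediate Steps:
(-2073 - 2693)/(4607 - 100) = -4766/4507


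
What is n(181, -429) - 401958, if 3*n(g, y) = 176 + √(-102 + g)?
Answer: -1205698/3 + √79/3 ≈ -4.0190e+5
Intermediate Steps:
n(g, y) = 176/3 + √(-102 + g)/3 (n(g, y) = (176 + √(-102 + g))/3 = 176/3 + √(-102 + g)/3)
n(181, -429) - 401958 = (176/3 + √(-102 + 181)/3) - 401958 = (176/3 + √79/3) - 401958 = -1205698/3 + √79/3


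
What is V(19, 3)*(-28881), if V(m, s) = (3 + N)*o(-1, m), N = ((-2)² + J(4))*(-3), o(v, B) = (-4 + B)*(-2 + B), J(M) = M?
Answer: 154657755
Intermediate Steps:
N = -24 (N = ((-2)² + 4)*(-3) = (4 + 4)*(-3) = 8*(-3) = -24)
V(m, s) = -168 - 21*m² + 126*m (V(m, s) = (3 - 24)*(8 + m² - 6*m) = -21*(8 + m² - 6*m) = -168 - 21*m² + 126*m)
V(19, 3)*(-28881) = (-168 - 21*19² + 126*19)*(-28881) = (-168 - 21*361 + 2394)*(-28881) = (-168 - 7581 + 2394)*(-28881) = -5355*(-28881) = 154657755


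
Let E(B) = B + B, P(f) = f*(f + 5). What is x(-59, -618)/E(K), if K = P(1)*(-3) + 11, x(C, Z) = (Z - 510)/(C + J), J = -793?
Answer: -47/497 ≈ -0.094567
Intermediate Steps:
P(f) = f*(5 + f)
x(C, Z) = (-510 + Z)/(-793 + C) (x(C, Z) = (Z - 510)/(C - 793) = (-510 + Z)/(-793 + C))
K = -7 (K = (1*(5 + 1))*(-3) + 11 = (1*6)*(-3) + 11 = 6*(-3) + 11 = -18 + 11 = -7)
E(B) = 2*B
x(-59, -618)/E(K) = ((-510 - 618)/(-793 - 59))/((2*(-7))) = (-1128/(-852))/(-14) = -1/852*(-1128)*(-1/14) = (94/71)*(-1/14) = -47/497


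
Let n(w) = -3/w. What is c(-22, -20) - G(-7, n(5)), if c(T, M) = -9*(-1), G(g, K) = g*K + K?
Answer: 27/5 ≈ 5.4000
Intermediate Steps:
G(g, K) = K + K*g (G(g, K) = K*g + K = K + K*g)
c(T, M) = 9
c(-22, -20) - G(-7, n(5)) = 9 - (-3/5)*(1 - 7) = 9 - (-3*⅕)*(-6) = 9 - (-3)*(-6)/5 = 9 - 1*18/5 = 9 - 18/5 = 27/5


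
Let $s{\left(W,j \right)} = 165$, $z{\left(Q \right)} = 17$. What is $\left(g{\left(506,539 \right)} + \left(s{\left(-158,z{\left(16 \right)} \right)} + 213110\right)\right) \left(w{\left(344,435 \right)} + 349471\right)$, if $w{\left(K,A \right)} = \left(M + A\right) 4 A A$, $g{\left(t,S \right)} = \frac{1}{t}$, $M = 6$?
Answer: $\frac{36059692706705021}{506} \approx 7.1264 \cdot 10^{13}$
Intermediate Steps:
$w{\left(K,A \right)} = 4 A^{2} \left(6 + A\right)$ ($w{\left(K,A \right)} = \left(6 + A\right) 4 A A = \left(6 + A\right) 4 A^{2} = 4 A^{2} \left(6 + A\right)$)
$\left(g{\left(506,539 \right)} + \left(s{\left(-158,z{\left(16 \right)} \right)} + 213110\right)\right) \left(w{\left(344,435 \right)} + 349471\right) = \left(\frac{1}{506} + \left(165 + 213110\right)\right) \left(4 \cdot 435^{2} \left(6 + 435\right) + 349471\right) = \left(\frac{1}{506} + 213275\right) \left(4 \cdot 189225 \cdot 441 + 349471\right) = \frac{107917151 \left(333792900 + 349471\right)}{506} = \frac{107917151}{506} \cdot 334142371 = \frac{36059692706705021}{506}$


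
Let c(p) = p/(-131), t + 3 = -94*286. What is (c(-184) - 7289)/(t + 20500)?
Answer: 318225/278899 ≈ 1.1410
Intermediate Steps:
t = -26887 (t = -3 - 94*286 = -3 - 26884 = -26887)
c(p) = -p/131 (c(p) = p*(-1/131) = -p/131)
(c(-184) - 7289)/(t + 20500) = (-1/131*(-184) - 7289)/(-26887 + 20500) = (184/131 - 7289)/(-6387) = -954675/131*(-1/6387) = 318225/278899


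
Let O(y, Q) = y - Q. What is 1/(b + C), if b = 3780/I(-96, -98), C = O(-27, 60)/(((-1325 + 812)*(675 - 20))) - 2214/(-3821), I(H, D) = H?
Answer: -3423768840/132826179043 ≈ -0.025776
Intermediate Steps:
C = 248089879/427971105 (C = (-27 - 1*60)/(((-1325 + 812)*(675 - 20))) - 2214/(-3821) = (-27 - 60)/((-513*655)) - 2214*(-1/3821) = -87/(-336015) + 2214/3821 = -87*(-1/336015) + 2214/3821 = 29/112005 + 2214/3821 = 248089879/427971105 ≈ 0.57969)
b = -315/8 (b = 3780/(-96) = 3780*(-1/96) = -315/8 ≈ -39.375)
1/(b + C) = 1/(-315/8 + 248089879/427971105) = 1/(-132826179043/3423768840) = -3423768840/132826179043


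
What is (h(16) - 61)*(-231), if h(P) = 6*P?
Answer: -8085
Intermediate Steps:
(h(16) - 61)*(-231) = (6*16 - 61)*(-231) = (96 - 61)*(-231) = 35*(-231) = -8085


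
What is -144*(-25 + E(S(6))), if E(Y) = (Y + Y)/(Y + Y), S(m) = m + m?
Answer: 3456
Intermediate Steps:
S(m) = 2*m
E(Y) = 1 (E(Y) = (2*Y)/((2*Y)) = (2*Y)*(1/(2*Y)) = 1)
-144*(-25 + E(S(6))) = -144*(-25 + 1) = -144*(-24) = 3456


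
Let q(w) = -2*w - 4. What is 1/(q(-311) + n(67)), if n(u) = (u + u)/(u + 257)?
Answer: 162/100183 ≈ 0.0016170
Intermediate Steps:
q(w) = -4 - 2*w
n(u) = 2*u/(257 + u) (n(u) = (2*u)/(257 + u) = 2*u/(257 + u))
1/(q(-311) + n(67)) = 1/((-4 - 2*(-311)) + 2*67/(257 + 67)) = 1/((-4 + 622) + 2*67/324) = 1/(618 + 2*67*(1/324)) = 1/(618 + 67/162) = 1/(100183/162) = 162/100183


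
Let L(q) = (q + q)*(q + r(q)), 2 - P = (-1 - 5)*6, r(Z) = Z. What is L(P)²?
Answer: 33362176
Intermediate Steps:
P = 38 (P = 2 - (-1 - 5)*6 = 2 - (-6)*6 = 2 - 1*(-36) = 2 + 36 = 38)
L(q) = 4*q² (L(q) = (q + q)*(q + q) = (2*q)*(2*q) = 4*q²)
L(P)² = (4*38²)² = (4*1444)² = 5776² = 33362176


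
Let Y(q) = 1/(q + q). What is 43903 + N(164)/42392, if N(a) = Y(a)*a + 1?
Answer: 3722271955/84784 ≈ 43903.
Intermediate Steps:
Y(q) = 1/(2*q)
N(a) = 3/2 (N(a) = (1/(2*a))*a + 1 = ½ + 1 = 3/2)
43903 + N(164)/42392 = 43903 + (3/2)/42392 = 43903 + (3/2)*(1/42392) = 43903 + 3/84784 = 3722271955/84784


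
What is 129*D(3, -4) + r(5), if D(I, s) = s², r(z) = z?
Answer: 2069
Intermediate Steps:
129*D(3, -4) + r(5) = 129*(-4)² + 5 = 129*16 + 5 = 2064 + 5 = 2069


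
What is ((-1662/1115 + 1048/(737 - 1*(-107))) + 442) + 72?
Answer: 120867658/235265 ≈ 513.75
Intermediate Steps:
((-1662/1115 + 1048/(737 - 1*(-107))) + 442) + 72 = ((-1662*1/1115 + 1048/(737 + 107)) + 442) + 72 = ((-1662/1115 + 1048/844) + 442) + 72 = ((-1662/1115 + 1048*(1/844)) + 442) + 72 = ((-1662/1115 + 262/211) + 442) + 72 = (-58552/235265 + 442) + 72 = 103928578/235265 + 72 = 120867658/235265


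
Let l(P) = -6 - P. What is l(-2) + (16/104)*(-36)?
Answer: -124/13 ≈ -9.5385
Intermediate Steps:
l(-2) + (16/104)*(-36) = (-6 - 1*(-2)) + (16/104)*(-36) = (-6 + 2) + (16*(1/104))*(-36) = -4 + (2/13)*(-36) = -4 - 72/13 = -124/13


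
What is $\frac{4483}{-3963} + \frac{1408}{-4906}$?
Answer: $- \frac{1253341}{883749} \approx -1.4182$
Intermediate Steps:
$\frac{4483}{-3963} + \frac{1408}{-4906} = 4483 \left(- \frac{1}{3963}\right) + 1408 \left(- \frac{1}{4906}\right) = - \frac{4483}{3963} - \frac{64}{223} = - \frac{1253341}{883749}$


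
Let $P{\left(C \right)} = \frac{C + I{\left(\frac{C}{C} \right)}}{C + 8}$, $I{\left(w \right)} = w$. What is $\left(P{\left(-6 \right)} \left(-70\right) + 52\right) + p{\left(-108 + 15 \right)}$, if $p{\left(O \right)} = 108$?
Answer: $335$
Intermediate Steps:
$P{\left(C \right)} = \frac{1 + C}{8 + C}$ ($P{\left(C \right)} = \frac{C + \frac{C}{C}}{C + 8} = \frac{C + 1}{8 + C} = \frac{1 + C}{8 + C}$)
$\left(P{\left(-6 \right)} \left(-70\right) + 52\right) + p{\left(-108 + 15 \right)} = \left(\frac{1 - 6}{8 - 6} \left(-70\right) + 52\right) + 108 = \left(\frac{1}{2} \left(-5\right) \left(-70\right) + 52\right) + 108 = \left(\left(- \frac{5}{2}\right) \left(-70\right) + 52\right) + 108 = \left(175 + 52\right) + 108 = 227 + 108 = 335$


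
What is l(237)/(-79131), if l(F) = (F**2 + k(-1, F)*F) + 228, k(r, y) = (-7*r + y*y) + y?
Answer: -4475426/26377 ≈ -169.67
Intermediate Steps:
k(r, y) = y + y**2 - 7*r (k(r, y) = (-7*r + y**2) + y = (y**2 - 7*r) + y = y + y**2 - 7*r)
l(F) = 228 + F**2 + F*(7 + F + F**2) (l(F) = (F**2 + (F + F**2 - 7*(-1))*F) + 228 = (F**2 + (F + F**2 + 7)*F) + 228 = (F**2 + (7 + F + F**2)*F) + 228 = (F**2 + F*(7 + F + F**2)) + 228 = 228 + F**2 + F*(7 + F + F**2))
l(237)/(-79131) = (228 + 237**2 + 237*(7 + 237 + 237**2))/(-79131) = (228 + 56169 + 237*(7 + 237 + 56169))*(-1/79131) = (228 + 56169 + 237*56413)*(-1/79131) = (228 + 56169 + 13369881)*(-1/79131) = 13426278*(-1/79131) = -4475426/26377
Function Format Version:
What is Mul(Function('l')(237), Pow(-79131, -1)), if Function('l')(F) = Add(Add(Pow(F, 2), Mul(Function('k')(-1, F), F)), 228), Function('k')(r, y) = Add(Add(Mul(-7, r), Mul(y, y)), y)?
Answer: Rational(-4475426, 26377) ≈ -169.67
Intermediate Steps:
Function('k')(r, y) = Add(y, Pow(y, 2), Mul(-7, r)) (Function('k')(r, y) = Add(Add(Mul(-7, r), Pow(y, 2)), y) = Add(Add(Pow(y, 2), Mul(-7, r)), y) = Add(y, Pow(y, 2), Mul(-7, r)))
Function('l')(F) = Add(228, Pow(F, 2), Mul(F, Add(7, F, Pow(F, 2)))) (Function('l')(F) = Add(Add(Pow(F, 2), Mul(Add(F, Pow(F, 2), Mul(-7, -1)), F)), 228) = Add(Add(Pow(F, 2), Mul(Add(F, Pow(F, 2), 7), F)), 228) = Add(Add(Pow(F, 2), Mul(Add(7, F, Pow(F, 2)), F)), 228) = Add(Add(Pow(F, 2), Mul(F, Add(7, F, Pow(F, 2)))), 228) = Add(228, Pow(F, 2), Mul(F, Add(7, F, Pow(F, 2)))))
Mul(Function('l')(237), Pow(-79131, -1)) = Mul(Add(228, Pow(237, 2), Mul(237, Add(7, 237, Pow(237, 2)))), Pow(-79131, -1)) = Mul(Add(228, 56169, Mul(237, Add(7, 237, 56169))), Rational(-1, 79131)) = Mul(Add(228, 56169, Mul(237, 56413)), Rational(-1, 79131)) = Mul(Add(228, 56169, 13369881), Rational(-1, 79131)) = Mul(13426278, Rational(-1, 79131)) = Rational(-4475426, 26377)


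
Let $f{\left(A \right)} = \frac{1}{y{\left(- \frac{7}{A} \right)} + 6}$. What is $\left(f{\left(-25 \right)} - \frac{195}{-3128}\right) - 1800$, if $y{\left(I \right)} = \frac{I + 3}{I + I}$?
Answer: $- \frac{467285119}{259624} \approx -1799.9$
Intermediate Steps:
$y{\left(I \right)} = \frac{3 + I}{2 I}$
$f{\left(A \right)} = \frac{1}{6 - \frac{A \left(3 - \frac{7}{A}\right)}{14}}$ ($f{\left(A \right)} = \frac{1}{\frac{3 - \frac{7}{A}}{2 \left(- \frac{7}{A}\right)} + 6} = \frac{1}{\frac{- \frac{A}{7} \left(3 - \frac{7}{A}\right)}{2} + 6} = \frac{1}{- \frac{A \left(3 - \frac{7}{A}\right)}{14} + 6} = \frac{1}{6 - \frac{A \left(3 - \frac{7}{A}\right)}{14}}$)
$\left(f{\left(-25 \right)} - \frac{195}{-3128}\right) - 1800 = \left(\frac{14}{91 - -75} - \frac{195}{-3128}\right) - 1800 = \left(\frac{14}{91 + 75} - - \frac{195}{3128}\right) - 1800 = \left(\frac{14}{166} + \frac{195}{3128}\right) - 1800 = \left(14 \cdot \frac{1}{166} + \frac{195}{3128}\right) - 1800 = \left(\frac{7}{83} + \frac{195}{3128}\right) - 1800 = \frac{38081}{259624} - 1800 = - \frac{467285119}{259624}$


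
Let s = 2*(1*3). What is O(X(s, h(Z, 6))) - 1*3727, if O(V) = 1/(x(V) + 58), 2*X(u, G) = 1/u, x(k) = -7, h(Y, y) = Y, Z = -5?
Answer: -190076/51 ≈ -3727.0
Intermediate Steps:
s = 6 (s = 2*3 = 6)
X(u, G) = 1/(2*u)
O(V) = 1/51 (O(V) = 1/(-7 + 58) = 1/51)
O(X(s, h(Z, 6))) - 1*3727 = 1/51 - 1*3727 = 1/51 - 3727 = -190076/51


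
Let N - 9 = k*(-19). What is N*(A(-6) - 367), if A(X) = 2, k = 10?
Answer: 66065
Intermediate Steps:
N = -181 (N = 9 + 10*(-19) = 9 - 190 = -181)
N*(A(-6) - 367) = -181*(2 - 367) = -181*(-365) = 66065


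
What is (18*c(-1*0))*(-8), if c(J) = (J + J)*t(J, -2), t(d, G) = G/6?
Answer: 0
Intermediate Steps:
t(d, G) = G/6 (t(d, G) = G*(⅙) = G/6)
c(J) = -2*J/3 (c(J) = (J + J)*((⅙)*(-2)) = (2*J)*(-⅓) = -2*J/3)
(18*c(-1*0))*(-8) = (18*(-(-2)*0/3))*(-8) = (18*(-⅔*0))*(-8) = (18*0)*(-8) = 0*(-8) = 0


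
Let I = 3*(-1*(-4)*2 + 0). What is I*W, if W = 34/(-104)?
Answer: -102/13 ≈ -7.8462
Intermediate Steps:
I = 24 (I = 3*(4*2 + 0) = 3*(8 + 0) = 3*8 = 24)
W = -17/52 (W = 34*(-1/104) = -17/52 ≈ -0.32692)
I*W = 24*(-17/52) = -102/13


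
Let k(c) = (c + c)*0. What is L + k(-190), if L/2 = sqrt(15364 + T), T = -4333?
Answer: 2*sqrt(11031) ≈ 210.06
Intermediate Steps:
L = 2*sqrt(11031) (L = 2*sqrt(15364 - 4333) = 2*sqrt(11031) ≈ 210.06)
k(c) = 0 (k(c) = (2*c)*0 = 0)
L + k(-190) = 2*sqrt(11031) + 0 = 2*sqrt(11031)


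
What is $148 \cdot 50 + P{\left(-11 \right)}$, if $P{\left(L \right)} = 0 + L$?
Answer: $7389$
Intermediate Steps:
$P{\left(L \right)} = L$
$148 \cdot 50 + P{\left(-11 \right)} = 148 \cdot 50 - 11 = 7400 - 11 = 7389$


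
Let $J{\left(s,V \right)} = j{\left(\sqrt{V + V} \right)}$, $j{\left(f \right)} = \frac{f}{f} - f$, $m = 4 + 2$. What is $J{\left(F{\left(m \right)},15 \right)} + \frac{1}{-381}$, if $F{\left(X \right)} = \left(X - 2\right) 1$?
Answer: $\frac{380}{381} - \sqrt{30} \approx -4.4799$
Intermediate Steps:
$m = 6$
$F{\left(X \right)} = -2 + X$ ($F{\left(X \right)} = \left(-2 + X\right) 1 = -2 + X$)
$j{\left(f \right)} = 1 - f$
$J{\left(s,V \right)} = 1 - \sqrt{2} \sqrt{V}$ ($J{\left(s,V \right)} = 1 - \sqrt{V + V} = 1 - \sqrt{2 V} = 1 - \sqrt{2} \sqrt{V}$)
$J{\left(F{\left(m \right)},15 \right)} + \frac{1}{-381} = \left(1 - \sqrt{2} \sqrt{15}\right) + \frac{1}{-381} = \left(1 - \sqrt{30}\right) - \frac{1}{381} = \frac{380}{381} - \sqrt{30}$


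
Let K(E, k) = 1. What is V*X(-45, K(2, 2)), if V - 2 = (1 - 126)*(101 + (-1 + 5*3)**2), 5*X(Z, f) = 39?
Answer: -1447797/5 ≈ -2.8956e+5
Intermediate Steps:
X(Z, f) = 39/5 (X(Z, f) = (1/5)*39 = 39/5)
V = -37123 (V = 2 + (1 - 126)*(101 + (-1 + 5*3)**2) = 2 - 125*(101 + (-1 + 15)**2) = 2 - 125*(101 + 14**2) = 2 - 125*(101 + 196) = 2 - 125*297 = 2 - 37125 = -37123)
V*X(-45, K(2, 2)) = -37123*39/5 = -1447797/5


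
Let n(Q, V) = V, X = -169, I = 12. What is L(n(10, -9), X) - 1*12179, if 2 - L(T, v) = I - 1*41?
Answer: -12148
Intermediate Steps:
L(T, v) = 31 (L(T, v) = 2 - (12 - 1*41) = 2 - (12 - 41) = 2 - 1*(-29) = 2 + 29 = 31)
L(n(10, -9), X) - 1*12179 = 31 - 1*12179 = 31 - 12179 = -12148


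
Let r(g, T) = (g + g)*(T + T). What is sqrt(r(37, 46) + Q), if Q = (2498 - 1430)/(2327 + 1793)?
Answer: sqrt(7222882210)/1030 ≈ 82.512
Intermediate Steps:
r(g, T) = 4*T*g (r(g, T) = (2*g)*(2*T) = 4*T*g)
Q = 267/1030 (Q = 1068/4120 = 1068*(1/4120) = 267/1030 ≈ 0.25922)
sqrt(r(37, 46) + Q) = sqrt(4*46*37 + 267/1030) = sqrt(6808 + 267/1030) = sqrt(7012507/1030) = sqrt(7222882210)/1030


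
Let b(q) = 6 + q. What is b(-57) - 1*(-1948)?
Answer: 1897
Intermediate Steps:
b(-57) - 1*(-1948) = (6 - 57) - 1*(-1948) = -51 + 1948 = 1897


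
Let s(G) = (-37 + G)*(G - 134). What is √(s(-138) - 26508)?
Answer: 2*√5273 ≈ 145.23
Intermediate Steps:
s(G) = (-134 + G)*(-37 + G) (s(G) = (-37 + G)*(-134 + G) = (-134 + G)*(-37 + G))
√(s(-138) - 26508) = √((4958 + (-138)² - 171*(-138)) - 26508) = √((4958 + 19044 + 23598) - 26508) = √(47600 - 26508) = √21092 = 2*√5273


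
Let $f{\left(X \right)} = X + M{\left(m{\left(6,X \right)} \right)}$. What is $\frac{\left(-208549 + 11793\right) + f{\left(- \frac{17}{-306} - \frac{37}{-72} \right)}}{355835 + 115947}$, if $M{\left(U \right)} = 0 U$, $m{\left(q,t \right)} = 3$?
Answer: $- \frac{14166391}{33968304} \approx -0.41705$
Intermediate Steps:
$M{\left(U \right)} = 0$
$f{\left(X \right)} = X$ ($f{\left(X \right)} = X + 0 = X$)
$\frac{\left(-208549 + 11793\right) + f{\left(- \frac{17}{-306} - \frac{37}{-72} \right)}}{355835 + 115947} = \frac{\left(-208549 + 11793\right) - \left(- \frac{37}{72} - \frac{1}{18}\right)}{355835 + 115947} = \frac{-196756 - - \frac{41}{72}}{471782} = \left(-196756 + \left(\frac{1}{18} + \frac{37}{72}\right)\right) \frac{1}{471782} = \left(-196756 + \frac{41}{72}\right) \frac{1}{471782} = \left(- \frac{14166391}{72}\right) \frac{1}{471782} = - \frac{14166391}{33968304}$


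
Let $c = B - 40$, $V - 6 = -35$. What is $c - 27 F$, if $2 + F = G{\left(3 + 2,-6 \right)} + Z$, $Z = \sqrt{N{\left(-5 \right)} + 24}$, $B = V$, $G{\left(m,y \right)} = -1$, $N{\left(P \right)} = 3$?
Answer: $12 - 81 \sqrt{3} \approx -128.3$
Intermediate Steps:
$V = -29$ ($V = 6 - 35 = -29$)
$B = -29$
$Z = 3 \sqrt{3}$ ($Z = \sqrt{3 + 24} = \sqrt{27} = 3 \sqrt{3} \approx 5.1962$)
$c = -69$ ($c = -29 - 40 = -69$)
$F = -3 + 3 \sqrt{3}$ ($F = -2 - \left(1 - 3 \sqrt{3}\right) = -3 + 3 \sqrt{3} \approx 2.1962$)
$c - 27 F = -69 - 27 \left(-3 + 3 \sqrt{3}\right) = -69 + \left(81 - 81 \sqrt{3}\right) = 12 - 81 \sqrt{3}$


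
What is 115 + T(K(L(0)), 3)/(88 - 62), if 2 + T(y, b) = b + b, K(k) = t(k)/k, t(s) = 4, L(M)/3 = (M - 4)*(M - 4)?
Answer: 1497/13 ≈ 115.15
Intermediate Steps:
L(M) = 3*(-4 + M)² (L(M) = 3*((M - 4)*(M - 4)) = 3*((-4 + M)*(-4 + M)) = 3*(-4 + M)²)
K(k) = 4/k
T(y, b) = -2 + 2*b (T(y, b) = -2 + (b + b) = -2 + 2*b)
115 + T(K(L(0)), 3)/(88 - 62) = 115 + (-2 + 2*3)/(88 - 62) = 115 + (-2 + 6)/26 = 115 + 4*(1/26) = 115 + 2/13 = 1497/13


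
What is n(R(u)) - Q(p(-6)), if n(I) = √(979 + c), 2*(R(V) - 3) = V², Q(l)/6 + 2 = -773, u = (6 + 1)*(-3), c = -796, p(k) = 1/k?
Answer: 4650 + √183 ≈ 4663.5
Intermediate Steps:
u = -21 (u = 7*(-3) = -21)
Q(l) = -4650 (Q(l) = -12 + 6*(-773) = -12 - 4638 = -4650)
R(V) = 3 + V²/2
n(I) = √183 (n(I) = √(979 - 796) = √183)
n(R(u)) - Q(p(-6)) = √183 - 1*(-4650) = √183 + 4650 = 4650 + √183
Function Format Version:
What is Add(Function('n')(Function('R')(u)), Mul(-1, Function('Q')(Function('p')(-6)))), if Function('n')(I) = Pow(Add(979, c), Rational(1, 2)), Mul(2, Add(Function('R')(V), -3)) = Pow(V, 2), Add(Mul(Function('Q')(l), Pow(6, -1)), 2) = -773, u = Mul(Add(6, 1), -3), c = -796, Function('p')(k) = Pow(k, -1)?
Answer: Add(4650, Pow(183, Rational(1, 2))) ≈ 4663.5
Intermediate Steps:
u = -21 (u = Mul(7, -3) = -21)
Function('Q')(l) = -4650 (Function('Q')(l) = Add(-12, Mul(6, -773)) = Add(-12, -4638) = -4650)
Function('R')(V) = Add(3, Mul(Rational(1, 2), Pow(V, 2)))
Function('n')(I) = Pow(183, Rational(1, 2)) (Function('n')(I) = Pow(Add(979, -796), Rational(1, 2)) = Pow(183, Rational(1, 2)))
Add(Function('n')(Function('R')(u)), Mul(-1, Function('Q')(Function('p')(-6)))) = Add(Pow(183, Rational(1, 2)), Mul(-1, -4650)) = Add(Pow(183, Rational(1, 2)), 4650) = Add(4650, Pow(183, Rational(1, 2)))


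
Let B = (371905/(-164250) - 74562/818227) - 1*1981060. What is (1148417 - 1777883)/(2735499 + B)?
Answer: -995250801311100/1192842306158639 ≈ -0.83435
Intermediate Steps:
B = -3132264326663011/1581103350 (B = (371905*(-1/164250) - 74562*1/818227) - 1981060 = (-74381/32850 - 4386/48131) - 1981060 = -3724112011/1581103350 - 1981060 = -3132264326663011/1581103350 ≈ -1.9811e+6)
(1148417 - 1777883)/(2735499 + B) = (1148417 - 1777883)/(2735499 - 3132264326663011/1581103350) = -629466/1192842306158639/1581103350 = -629466*1581103350/1192842306158639 = -995250801311100/1192842306158639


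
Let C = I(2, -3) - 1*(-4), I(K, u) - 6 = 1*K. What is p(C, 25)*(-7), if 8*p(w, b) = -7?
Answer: 49/8 ≈ 6.1250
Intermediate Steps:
I(K, u) = 6 + K (I(K, u) = 6 + 1*K = 6 + K)
C = 12 (C = (6 + 2) - 1*(-4) = 8 + 4 = 12)
p(w, b) = -7/8 (p(w, b) = (1/8)*(-7) = -7/8)
p(C, 25)*(-7) = -7/8*(-7) = 49/8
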